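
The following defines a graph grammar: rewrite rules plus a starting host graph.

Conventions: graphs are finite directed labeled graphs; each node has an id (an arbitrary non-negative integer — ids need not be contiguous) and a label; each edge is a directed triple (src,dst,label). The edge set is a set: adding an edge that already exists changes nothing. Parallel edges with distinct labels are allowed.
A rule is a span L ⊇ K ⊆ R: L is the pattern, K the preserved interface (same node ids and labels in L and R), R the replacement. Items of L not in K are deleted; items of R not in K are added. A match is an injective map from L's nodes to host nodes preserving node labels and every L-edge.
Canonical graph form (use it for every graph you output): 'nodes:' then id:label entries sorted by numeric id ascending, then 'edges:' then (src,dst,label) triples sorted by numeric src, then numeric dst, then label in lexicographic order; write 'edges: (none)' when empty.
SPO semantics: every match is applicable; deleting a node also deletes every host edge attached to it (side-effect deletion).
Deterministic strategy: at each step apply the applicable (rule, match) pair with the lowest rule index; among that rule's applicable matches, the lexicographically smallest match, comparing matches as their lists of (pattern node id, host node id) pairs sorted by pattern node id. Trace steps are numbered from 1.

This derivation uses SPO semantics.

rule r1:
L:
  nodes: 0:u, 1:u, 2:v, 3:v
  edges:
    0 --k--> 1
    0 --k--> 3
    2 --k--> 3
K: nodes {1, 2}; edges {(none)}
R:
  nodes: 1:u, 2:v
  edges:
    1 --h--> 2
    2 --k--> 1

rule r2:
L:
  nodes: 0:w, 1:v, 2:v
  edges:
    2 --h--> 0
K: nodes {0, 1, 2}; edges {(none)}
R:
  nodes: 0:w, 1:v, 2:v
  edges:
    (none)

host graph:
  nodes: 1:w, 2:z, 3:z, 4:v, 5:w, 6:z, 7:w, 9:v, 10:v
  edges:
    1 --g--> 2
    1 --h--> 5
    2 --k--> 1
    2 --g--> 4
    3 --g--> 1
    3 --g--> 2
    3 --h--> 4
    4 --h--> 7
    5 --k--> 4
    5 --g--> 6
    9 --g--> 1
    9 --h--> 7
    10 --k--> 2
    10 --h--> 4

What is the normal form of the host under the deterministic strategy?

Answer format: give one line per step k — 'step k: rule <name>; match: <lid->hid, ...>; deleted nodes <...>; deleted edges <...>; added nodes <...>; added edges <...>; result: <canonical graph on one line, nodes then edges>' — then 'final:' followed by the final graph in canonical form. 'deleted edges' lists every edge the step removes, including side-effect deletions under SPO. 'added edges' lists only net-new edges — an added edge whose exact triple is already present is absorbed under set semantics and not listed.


step 1: rule r2; match: 0->7, 1->4, 2->9; deleted nodes (none); deleted edges (9,7,h); added nodes (none); added edges (none); result: nodes: 1:w, 2:z, 3:z, 4:v, 5:w, 6:z, 7:w, 9:v, 10:v edges: (1,2,g); (1,5,h); (2,1,k); (2,4,g); (3,1,g); (3,2,g); (3,4,h); (4,7,h); (5,4,k); (5,6,g); (9,1,g); (10,2,k); (10,4,h)
step 2: rule r2; match: 0->7, 1->9, 2->4; deleted nodes (none); deleted edges (4,7,h); added nodes (none); added edges (none); result: nodes: 1:w, 2:z, 3:z, 4:v, 5:w, 6:z, 7:w, 9:v, 10:v edges: (1,2,g); (1,5,h); (2,1,k); (2,4,g); (3,1,g); (3,2,g); (3,4,h); (5,4,k); (5,6,g); (9,1,g); (10,2,k); (10,4,h)
final:
nodes: 1:w, 2:z, 3:z, 4:v, 5:w, 6:z, 7:w, 9:v, 10:v
edges: (1,2,g); (1,5,h); (2,1,k); (2,4,g); (3,1,g); (3,2,g); (3,4,h); (5,4,k); (5,6,g); (9,1,g); (10,2,k); (10,4,h)


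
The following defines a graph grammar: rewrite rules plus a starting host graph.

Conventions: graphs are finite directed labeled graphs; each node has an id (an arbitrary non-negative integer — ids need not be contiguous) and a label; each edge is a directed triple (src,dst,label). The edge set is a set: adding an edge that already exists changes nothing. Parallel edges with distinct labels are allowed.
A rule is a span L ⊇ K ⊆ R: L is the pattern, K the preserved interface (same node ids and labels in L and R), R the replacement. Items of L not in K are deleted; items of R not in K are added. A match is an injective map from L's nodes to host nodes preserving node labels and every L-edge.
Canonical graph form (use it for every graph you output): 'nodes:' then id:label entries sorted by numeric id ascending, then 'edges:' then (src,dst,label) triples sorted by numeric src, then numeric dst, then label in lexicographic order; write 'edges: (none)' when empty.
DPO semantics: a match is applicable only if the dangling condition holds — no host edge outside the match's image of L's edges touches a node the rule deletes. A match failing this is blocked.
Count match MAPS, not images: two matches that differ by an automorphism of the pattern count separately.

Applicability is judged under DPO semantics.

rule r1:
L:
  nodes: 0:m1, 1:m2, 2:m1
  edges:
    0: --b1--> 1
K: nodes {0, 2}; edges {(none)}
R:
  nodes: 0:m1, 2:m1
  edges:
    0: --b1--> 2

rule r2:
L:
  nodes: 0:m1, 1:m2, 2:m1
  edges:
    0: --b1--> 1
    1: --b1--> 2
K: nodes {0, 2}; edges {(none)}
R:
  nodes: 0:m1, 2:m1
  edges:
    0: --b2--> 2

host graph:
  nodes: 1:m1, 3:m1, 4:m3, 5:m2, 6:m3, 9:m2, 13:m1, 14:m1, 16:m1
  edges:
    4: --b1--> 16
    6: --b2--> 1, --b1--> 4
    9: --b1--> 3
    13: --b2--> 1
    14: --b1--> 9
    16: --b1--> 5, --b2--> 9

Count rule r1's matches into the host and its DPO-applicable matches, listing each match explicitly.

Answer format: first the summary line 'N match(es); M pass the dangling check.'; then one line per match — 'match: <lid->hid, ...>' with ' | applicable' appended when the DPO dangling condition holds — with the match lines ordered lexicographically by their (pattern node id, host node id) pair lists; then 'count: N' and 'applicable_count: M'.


8 match(es); 4 pass the dangling check.
match: 0->14, 1->9, 2->1
match: 0->14, 1->9, 2->3
match: 0->14, 1->9, 2->13
match: 0->14, 1->9, 2->16
match: 0->16, 1->5, 2->1 | applicable
match: 0->16, 1->5, 2->3 | applicable
match: 0->16, 1->5, 2->13 | applicable
match: 0->16, 1->5, 2->14 | applicable
count: 8
applicable_count: 4


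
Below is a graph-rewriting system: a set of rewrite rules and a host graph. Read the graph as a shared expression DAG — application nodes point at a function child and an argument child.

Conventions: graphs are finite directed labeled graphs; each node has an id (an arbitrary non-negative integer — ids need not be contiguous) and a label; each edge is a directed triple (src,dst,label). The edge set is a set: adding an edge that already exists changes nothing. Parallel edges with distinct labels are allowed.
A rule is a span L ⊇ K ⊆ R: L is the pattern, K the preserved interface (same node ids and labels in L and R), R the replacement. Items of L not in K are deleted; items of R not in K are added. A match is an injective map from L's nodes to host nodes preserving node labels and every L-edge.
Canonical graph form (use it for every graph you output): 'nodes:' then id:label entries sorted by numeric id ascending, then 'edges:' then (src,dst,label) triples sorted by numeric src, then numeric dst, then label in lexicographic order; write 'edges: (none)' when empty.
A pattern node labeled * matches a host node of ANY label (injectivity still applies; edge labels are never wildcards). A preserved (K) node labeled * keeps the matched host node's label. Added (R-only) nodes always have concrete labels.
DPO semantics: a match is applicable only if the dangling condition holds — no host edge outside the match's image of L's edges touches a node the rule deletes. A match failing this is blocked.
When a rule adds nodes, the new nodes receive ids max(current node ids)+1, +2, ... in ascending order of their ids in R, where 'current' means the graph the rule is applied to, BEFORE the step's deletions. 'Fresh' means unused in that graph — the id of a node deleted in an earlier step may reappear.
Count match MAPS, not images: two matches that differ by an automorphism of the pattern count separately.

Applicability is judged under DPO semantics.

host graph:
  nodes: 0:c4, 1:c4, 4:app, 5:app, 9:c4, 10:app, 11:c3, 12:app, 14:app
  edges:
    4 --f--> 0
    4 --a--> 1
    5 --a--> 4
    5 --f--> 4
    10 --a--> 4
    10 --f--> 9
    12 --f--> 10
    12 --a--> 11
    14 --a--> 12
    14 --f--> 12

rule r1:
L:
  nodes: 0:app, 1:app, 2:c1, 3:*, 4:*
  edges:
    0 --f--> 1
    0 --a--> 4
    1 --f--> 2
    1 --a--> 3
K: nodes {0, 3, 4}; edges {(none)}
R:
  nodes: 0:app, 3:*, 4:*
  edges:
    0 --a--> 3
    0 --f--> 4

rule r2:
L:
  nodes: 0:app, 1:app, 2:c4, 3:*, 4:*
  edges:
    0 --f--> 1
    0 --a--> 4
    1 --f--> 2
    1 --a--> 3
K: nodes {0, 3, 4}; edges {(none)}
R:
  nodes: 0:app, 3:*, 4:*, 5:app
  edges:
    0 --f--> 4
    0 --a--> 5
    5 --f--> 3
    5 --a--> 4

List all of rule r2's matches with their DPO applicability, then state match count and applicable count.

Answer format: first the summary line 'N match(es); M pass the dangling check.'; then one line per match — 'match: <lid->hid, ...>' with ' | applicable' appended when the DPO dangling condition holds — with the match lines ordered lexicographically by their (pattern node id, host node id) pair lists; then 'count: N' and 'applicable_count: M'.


1 match(es); 1 pass the dangling check.
match: 0->12, 1->10, 2->9, 3->4, 4->11 | applicable
count: 1
applicable_count: 1


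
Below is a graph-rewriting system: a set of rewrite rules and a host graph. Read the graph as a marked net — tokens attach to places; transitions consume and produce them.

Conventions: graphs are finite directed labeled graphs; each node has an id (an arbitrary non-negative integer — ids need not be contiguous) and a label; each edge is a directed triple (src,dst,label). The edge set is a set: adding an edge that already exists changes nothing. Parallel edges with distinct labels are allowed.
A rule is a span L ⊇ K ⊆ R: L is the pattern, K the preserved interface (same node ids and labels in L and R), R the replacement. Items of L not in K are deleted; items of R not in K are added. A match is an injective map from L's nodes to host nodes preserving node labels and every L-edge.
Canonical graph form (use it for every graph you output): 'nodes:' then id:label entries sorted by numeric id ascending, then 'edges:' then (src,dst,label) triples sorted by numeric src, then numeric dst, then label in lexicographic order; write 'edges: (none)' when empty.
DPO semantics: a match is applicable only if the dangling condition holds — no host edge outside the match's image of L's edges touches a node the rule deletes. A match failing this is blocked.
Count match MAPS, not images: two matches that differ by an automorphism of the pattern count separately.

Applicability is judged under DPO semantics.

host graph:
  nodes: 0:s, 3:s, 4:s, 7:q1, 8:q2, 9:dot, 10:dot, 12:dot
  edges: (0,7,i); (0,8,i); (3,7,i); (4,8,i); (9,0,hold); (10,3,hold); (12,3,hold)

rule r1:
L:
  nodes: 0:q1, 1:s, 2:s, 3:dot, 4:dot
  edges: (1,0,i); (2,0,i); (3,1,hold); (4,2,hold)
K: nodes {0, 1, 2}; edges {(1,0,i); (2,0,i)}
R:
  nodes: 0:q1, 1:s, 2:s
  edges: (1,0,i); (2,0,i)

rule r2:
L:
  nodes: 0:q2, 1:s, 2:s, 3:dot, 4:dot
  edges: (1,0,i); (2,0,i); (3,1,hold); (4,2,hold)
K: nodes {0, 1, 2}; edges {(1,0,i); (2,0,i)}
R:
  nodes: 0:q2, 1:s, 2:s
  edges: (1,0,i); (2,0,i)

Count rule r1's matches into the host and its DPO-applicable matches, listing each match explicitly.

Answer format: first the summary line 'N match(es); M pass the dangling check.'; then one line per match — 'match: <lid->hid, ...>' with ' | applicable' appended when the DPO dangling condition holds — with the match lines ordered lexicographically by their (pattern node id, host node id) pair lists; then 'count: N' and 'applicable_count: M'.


4 match(es); 4 pass the dangling check.
match: 0->7, 1->0, 2->3, 3->9, 4->10 | applicable
match: 0->7, 1->0, 2->3, 3->9, 4->12 | applicable
match: 0->7, 1->3, 2->0, 3->10, 4->9 | applicable
match: 0->7, 1->3, 2->0, 3->12, 4->9 | applicable
count: 4
applicable_count: 4


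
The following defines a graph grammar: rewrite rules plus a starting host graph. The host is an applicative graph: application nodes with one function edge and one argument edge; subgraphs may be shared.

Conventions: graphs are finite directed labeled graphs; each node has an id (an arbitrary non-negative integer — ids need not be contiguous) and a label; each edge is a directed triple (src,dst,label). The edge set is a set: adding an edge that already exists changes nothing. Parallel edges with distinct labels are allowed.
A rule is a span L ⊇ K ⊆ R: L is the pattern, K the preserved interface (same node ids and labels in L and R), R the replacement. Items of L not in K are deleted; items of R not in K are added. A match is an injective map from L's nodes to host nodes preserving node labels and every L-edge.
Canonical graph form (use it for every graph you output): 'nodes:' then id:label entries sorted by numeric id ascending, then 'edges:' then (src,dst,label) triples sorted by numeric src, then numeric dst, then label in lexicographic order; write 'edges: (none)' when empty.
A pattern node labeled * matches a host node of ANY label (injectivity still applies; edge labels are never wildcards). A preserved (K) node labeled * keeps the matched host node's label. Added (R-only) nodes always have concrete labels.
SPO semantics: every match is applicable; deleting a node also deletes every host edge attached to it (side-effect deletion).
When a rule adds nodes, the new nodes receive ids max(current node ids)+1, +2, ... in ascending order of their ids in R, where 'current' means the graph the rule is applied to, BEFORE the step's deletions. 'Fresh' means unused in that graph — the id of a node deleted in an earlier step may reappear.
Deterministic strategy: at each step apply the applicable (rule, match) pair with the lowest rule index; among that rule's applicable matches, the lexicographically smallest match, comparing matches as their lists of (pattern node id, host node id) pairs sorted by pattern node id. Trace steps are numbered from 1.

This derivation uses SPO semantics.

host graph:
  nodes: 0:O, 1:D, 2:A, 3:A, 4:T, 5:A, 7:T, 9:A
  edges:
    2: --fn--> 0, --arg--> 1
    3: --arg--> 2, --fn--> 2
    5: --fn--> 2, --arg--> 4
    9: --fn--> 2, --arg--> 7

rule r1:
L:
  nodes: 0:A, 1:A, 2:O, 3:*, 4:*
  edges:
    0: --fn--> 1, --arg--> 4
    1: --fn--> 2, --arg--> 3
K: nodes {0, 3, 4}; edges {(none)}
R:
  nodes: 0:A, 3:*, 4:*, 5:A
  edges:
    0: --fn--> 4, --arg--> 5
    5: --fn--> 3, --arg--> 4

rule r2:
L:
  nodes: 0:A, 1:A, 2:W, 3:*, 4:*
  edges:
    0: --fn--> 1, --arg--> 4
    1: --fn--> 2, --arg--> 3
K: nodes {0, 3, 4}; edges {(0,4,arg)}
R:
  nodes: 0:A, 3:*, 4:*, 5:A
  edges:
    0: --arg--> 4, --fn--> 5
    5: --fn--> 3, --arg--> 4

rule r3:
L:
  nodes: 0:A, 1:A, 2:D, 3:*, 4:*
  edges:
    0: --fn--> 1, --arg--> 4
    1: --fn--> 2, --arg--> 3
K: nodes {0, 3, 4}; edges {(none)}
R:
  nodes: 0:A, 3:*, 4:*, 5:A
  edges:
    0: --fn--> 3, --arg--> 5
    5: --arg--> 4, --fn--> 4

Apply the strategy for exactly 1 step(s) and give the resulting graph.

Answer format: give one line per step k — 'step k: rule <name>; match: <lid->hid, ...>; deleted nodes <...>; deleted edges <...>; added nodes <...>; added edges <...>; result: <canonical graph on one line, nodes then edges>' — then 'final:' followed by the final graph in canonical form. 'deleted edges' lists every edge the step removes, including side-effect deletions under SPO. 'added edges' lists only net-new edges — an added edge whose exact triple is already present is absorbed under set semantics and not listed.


step 1: rule r1; match: 0->5, 1->2, 2->0, 3->1, 4->4; deleted nodes 0, 2; deleted edges (2,0,fn); (2,1,arg); (3,2,arg); (3,2,fn); (5,2,fn); (5,4,arg); (9,2,fn); added nodes 10; added edges (5,4,fn); (5,10,arg); (10,1,fn); (10,4,arg); result: nodes: 1:D, 3:A, 4:T, 5:A, 7:T, 9:A, 10:A edges: (5,4,fn); (5,10,arg); (9,7,arg); (10,1,fn); (10,4,arg)
final:
nodes: 1:D, 3:A, 4:T, 5:A, 7:T, 9:A, 10:A
edges: (5,4,fn); (5,10,arg); (9,7,arg); (10,1,fn); (10,4,arg)


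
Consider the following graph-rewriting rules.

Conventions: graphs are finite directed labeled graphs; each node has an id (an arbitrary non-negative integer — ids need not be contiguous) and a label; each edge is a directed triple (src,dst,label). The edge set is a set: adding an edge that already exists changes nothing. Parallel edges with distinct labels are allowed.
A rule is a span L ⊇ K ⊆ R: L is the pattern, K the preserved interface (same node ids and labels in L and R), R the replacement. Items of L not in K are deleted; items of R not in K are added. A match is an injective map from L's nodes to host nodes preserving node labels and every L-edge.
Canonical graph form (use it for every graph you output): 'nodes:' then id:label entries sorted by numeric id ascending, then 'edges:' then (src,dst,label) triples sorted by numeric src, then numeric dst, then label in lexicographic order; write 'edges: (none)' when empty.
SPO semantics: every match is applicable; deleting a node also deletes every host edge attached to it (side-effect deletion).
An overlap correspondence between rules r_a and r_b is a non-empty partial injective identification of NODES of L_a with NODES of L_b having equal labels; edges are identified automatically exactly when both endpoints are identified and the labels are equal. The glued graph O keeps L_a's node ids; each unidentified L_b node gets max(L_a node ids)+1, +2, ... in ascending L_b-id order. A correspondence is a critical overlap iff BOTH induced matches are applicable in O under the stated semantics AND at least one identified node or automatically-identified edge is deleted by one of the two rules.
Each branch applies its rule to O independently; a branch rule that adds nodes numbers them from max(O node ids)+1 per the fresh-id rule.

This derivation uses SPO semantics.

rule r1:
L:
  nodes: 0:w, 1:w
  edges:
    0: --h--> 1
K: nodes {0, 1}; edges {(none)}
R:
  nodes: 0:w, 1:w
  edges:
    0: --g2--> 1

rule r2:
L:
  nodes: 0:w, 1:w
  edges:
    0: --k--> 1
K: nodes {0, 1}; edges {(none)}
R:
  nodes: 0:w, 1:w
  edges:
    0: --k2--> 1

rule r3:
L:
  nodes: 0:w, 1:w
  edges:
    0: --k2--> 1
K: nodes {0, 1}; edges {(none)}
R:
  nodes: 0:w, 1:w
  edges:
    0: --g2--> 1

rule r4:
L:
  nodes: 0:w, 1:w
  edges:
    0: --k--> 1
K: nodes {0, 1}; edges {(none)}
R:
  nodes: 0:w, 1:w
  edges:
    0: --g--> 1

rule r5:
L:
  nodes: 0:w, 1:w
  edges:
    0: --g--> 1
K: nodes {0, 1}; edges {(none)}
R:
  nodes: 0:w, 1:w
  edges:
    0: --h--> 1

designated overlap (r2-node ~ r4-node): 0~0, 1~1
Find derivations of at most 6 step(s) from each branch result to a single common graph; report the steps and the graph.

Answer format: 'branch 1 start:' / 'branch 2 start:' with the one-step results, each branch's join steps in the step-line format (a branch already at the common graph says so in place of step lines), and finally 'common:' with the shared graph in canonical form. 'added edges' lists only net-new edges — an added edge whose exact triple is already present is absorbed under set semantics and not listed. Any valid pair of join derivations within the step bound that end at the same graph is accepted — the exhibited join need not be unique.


branch 1 start:
nodes: 0:w, 1:w
edges: (0,1,k2)
branch 2 start:
nodes: 0:w, 1:w
edges: (0,1,g)
branch 1 step 1: rule r3; match: 0->0, 1->1; deleted nodes (none); deleted edges (0,1,k2); added nodes (none); added edges (0,1,g2); result: nodes: 0:w, 1:w edges: (0,1,g2)
branch 2 step 1: rule r5; match: 0->0, 1->1; deleted nodes (none); deleted edges (0,1,g); added nodes (none); added edges (0,1,h); result: nodes: 0:w, 1:w edges: (0,1,h)
branch 2 step 2: rule r1; match: 0->0, 1->1; deleted nodes (none); deleted edges (0,1,h); added nodes (none); added edges (0,1,g2); result: nodes: 0:w, 1:w edges: (0,1,g2)
common:
nodes: 0:w, 1:w
edges: (0,1,g2)


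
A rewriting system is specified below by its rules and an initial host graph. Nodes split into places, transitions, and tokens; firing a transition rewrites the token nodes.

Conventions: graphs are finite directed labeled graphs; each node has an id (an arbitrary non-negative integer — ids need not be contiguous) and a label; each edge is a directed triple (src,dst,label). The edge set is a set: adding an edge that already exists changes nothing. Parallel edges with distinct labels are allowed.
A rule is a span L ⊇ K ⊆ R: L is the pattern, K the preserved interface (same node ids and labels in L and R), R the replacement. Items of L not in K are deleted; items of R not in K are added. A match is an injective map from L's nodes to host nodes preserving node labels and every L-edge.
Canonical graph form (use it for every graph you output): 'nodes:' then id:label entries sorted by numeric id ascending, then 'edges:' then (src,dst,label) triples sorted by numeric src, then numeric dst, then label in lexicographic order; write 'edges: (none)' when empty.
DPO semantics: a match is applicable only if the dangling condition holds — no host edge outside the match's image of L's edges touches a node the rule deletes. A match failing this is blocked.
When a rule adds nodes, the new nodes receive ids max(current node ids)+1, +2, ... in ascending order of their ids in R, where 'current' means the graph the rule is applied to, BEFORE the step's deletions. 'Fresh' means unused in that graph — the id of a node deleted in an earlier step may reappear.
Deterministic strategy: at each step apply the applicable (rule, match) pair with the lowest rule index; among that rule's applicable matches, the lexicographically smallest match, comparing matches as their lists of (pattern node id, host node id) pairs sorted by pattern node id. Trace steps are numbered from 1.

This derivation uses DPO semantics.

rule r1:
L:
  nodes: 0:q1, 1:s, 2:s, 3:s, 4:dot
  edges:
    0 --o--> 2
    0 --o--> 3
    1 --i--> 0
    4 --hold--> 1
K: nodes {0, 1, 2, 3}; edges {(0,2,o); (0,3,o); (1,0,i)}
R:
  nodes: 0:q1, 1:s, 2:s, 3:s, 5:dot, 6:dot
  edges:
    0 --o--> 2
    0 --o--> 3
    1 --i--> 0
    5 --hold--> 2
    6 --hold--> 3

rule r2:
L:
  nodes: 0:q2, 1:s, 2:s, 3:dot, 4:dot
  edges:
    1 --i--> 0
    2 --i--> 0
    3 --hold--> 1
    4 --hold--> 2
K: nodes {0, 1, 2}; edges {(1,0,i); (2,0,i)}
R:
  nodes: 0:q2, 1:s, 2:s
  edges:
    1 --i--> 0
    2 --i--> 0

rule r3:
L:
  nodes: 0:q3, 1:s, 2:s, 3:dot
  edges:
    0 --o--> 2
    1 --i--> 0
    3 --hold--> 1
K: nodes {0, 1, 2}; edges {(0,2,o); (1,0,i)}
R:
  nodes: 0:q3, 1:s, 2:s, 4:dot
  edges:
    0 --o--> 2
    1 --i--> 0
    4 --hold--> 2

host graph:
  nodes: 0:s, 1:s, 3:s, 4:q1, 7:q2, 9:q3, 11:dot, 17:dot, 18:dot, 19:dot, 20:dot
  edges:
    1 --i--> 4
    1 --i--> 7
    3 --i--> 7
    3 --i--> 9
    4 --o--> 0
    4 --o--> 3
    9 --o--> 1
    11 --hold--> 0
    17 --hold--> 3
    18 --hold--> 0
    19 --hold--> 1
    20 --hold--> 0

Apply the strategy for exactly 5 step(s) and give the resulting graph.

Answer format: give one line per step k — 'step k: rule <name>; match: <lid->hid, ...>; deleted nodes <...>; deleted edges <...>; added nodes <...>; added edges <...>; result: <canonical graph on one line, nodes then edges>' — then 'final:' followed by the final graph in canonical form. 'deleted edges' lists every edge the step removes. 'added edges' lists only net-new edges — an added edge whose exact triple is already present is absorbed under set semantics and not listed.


step 1: rule r1; match: 0->4, 1->1, 2->0, 3->3, 4->19; deleted nodes 19; deleted edges (19,1,hold); added nodes 21, 22; added edges (21,0,hold); (22,3,hold); result: nodes: 0:s, 1:s, 3:s, 4:q1, 7:q2, 9:q3, 11:dot, 17:dot, 18:dot, 20:dot, 21:dot, 22:dot edges: (1,4,i); (1,7,i); (3,7,i); (3,9,i); (4,0,o); (4,3,o); (9,1,o); (11,0,hold); (17,3,hold); (18,0,hold); (20,0,hold); (21,0,hold); (22,3,hold)
step 2: rule r3; match: 0->9, 1->3, 2->1, 3->17; deleted nodes 17; deleted edges (17,3,hold); added nodes 23; added edges (23,1,hold); result: nodes: 0:s, 1:s, 3:s, 4:q1, 7:q2, 9:q3, 11:dot, 18:dot, 20:dot, 21:dot, 22:dot, 23:dot edges: (1,4,i); (1,7,i); (3,7,i); (3,9,i); (4,0,o); (4,3,o); (9,1,o); (11,0,hold); (18,0,hold); (20,0,hold); (21,0,hold); (22,3,hold); (23,1,hold)
step 3: rule r1; match: 0->4, 1->1, 2->0, 3->3, 4->23; deleted nodes 23; deleted edges (23,1,hold); added nodes 24, 25; added edges (24,0,hold); (25,3,hold); result: nodes: 0:s, 1:s, 3:s, 4:q1, 7:q2, 9:q3, 11:dot, 18:dot, 20:dot, 21:dot, 22:dot, 24:dot, 25:dot edges: (1,4,i); (1,7,i); (3,7,i); (3,9,i); (4,0,o); (4,3,o); (9,1,o); (11,0,hold); (18,0,hold); (20,0,hold); (21,0,hold); (22,3,hold); (24,0,hold); (25,3,hold)
step 4: rule r3; match: 0->9, 1->3, 2->1, 3->22; deleted nodes 22; deleted edges (22,3,hold); added nodes 26; added edges (26,1,hold); result: nodes: 0:s, 1:s, 3:s, 4:q1, 7:q2, 9:q3, 11:dot, 18:dot, 20:dot, 21:dot, 24:dot, 25:dot, 26:dot edges: (1,4,i); (1,7,i); (3,7,i); (3,9,i); (4,0,o); (4,3,o); (9,1,o); (11,0,hold); (18,0,hold); (20,0,hold); (21,0,hold); (24,0,hold); (25,3,hold); (26,1,hold)
step 5: rule r1; match: 0->4, 1->1, 2->0, 3->3, 4->26; deleted nodes 26; deleted edges (26,1,hold); added nodes 27, 28; added edges (27,0,hold); (28,3,hold); result: nodes: 0:s, 1:s, 3:s, 4:q1, 7:q2, 9:q3, 11:dot, 18:dot, 20:dot, 21:dot, 24:dot, 25:dot, 27:dot, 28:dot edges: (1,4,i); (1,7,i); (3,7,i); (3,9,i); (4,0,o); (4,3,o); (9,1,o); (11,0,hold); (18,0,hold); (20,0,hold); (21,0,hold); (24,0,hold); (25,3,hold); (27,0,hold); (28,3,hold)
final:
nodes: 0:s, 1:s, 3:s, 4:q1, 7:q2, 9:q3, 11:dot, 18:dot, 20:dot, 21:dot, 24:dot, 25:dot, 27:dot, 28:dot
edges: (1,4,i); (1,7,i); (3,7,i); (3,9,i); (4,0,o); (4,3,o); (9,1,o); (11,0,hold); (18,0,hold); (20,0,hold); (21,0,hold); (24,0,hold); (25,3,hold); (27,0,hold); (28,3,hold)


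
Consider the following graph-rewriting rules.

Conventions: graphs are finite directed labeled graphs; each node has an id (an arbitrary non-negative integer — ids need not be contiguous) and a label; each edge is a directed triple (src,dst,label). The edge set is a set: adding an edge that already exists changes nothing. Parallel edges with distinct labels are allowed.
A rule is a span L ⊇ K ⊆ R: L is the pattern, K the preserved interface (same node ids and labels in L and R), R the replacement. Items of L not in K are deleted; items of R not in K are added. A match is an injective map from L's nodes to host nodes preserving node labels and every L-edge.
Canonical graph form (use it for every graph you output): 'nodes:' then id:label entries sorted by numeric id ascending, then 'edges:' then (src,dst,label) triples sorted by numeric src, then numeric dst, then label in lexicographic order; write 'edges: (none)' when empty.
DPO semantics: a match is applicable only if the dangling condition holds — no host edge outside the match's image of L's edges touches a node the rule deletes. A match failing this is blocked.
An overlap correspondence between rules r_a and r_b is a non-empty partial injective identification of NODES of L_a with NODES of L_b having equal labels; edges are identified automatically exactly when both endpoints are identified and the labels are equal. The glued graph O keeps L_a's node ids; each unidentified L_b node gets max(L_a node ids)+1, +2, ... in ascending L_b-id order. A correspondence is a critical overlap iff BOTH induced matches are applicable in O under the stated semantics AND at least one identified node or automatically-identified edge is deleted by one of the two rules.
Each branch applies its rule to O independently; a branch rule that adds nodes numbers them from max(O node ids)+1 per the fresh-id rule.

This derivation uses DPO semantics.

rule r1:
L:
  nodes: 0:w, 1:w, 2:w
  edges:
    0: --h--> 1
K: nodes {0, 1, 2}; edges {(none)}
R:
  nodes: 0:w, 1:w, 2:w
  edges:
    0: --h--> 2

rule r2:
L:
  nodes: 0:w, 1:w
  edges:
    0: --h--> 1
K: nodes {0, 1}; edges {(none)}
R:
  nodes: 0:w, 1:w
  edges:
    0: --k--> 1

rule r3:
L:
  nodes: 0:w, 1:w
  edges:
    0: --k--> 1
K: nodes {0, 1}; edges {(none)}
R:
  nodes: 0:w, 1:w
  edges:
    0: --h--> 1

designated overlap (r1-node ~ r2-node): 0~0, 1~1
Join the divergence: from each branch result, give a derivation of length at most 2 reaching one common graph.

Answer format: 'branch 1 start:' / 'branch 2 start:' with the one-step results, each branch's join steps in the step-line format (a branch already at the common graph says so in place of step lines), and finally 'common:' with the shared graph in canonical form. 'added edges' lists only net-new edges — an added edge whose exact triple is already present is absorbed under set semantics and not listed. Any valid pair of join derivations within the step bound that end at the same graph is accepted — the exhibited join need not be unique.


branch 1 start:
nodes: 0:w, 1:w, 2:w
edges: (0,2,h)
branch 2 start:
nodes: 0:w, 1:w, 2:w
edges: (0,1,k)
branch 1 step 1: rule r1; match: 0->0, 1->2, 2->1; deleted nodes (none); deleted edges (0,2,h); added nodes (none); added edges (0,1,h); result: nodes: 0:w, 1:w, 2:w edges: (0,1,h)
branch 2 step 1: rule r3; match: 0->0, 1->1; deleted nodes (none); deleted edges (0,1,k); added nodes (none); added edges (0,1,h); result: nodes: 0:w, 1:w, 2:w edges: (0,1,h)
common:
nodes: 0:w, 1:w, 2:w
edges: (0,1,h)


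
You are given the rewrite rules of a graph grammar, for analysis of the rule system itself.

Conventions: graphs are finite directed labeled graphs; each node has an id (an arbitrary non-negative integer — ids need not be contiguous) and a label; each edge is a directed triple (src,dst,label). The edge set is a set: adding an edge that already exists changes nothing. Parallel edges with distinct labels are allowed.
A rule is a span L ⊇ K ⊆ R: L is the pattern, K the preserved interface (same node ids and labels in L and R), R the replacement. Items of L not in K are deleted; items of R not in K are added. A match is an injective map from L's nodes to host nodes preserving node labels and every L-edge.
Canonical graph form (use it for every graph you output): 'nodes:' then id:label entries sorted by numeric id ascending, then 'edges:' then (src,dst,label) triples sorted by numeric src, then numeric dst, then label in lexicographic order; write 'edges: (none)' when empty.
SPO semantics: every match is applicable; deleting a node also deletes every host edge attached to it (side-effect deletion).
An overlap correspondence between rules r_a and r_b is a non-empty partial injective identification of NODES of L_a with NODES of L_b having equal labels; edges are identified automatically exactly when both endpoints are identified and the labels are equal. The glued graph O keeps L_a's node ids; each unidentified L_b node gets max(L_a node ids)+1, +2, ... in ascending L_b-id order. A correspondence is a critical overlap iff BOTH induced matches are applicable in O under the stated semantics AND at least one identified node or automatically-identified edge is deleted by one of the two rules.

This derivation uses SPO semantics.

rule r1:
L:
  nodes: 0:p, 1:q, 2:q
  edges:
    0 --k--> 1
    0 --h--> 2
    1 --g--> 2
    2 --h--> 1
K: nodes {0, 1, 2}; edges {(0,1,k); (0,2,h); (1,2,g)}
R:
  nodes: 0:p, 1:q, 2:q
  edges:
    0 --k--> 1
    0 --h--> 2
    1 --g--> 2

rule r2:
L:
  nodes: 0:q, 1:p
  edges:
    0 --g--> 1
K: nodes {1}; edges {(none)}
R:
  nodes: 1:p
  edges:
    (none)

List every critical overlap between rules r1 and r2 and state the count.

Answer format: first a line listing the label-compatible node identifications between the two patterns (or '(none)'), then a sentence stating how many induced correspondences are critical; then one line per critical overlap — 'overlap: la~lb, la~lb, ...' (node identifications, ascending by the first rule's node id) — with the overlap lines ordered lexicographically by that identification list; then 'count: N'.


label-compatible node identifications between L(r1) and L(r2): 0~1, 1~0, 2~0
4 of the induced correspondences are critical overlaps of r1 and r2.
overlap: 0~1, 1~0
overlap: 0~1, 2~0
overlap: 1~0
overlap: 2~0
count: 4


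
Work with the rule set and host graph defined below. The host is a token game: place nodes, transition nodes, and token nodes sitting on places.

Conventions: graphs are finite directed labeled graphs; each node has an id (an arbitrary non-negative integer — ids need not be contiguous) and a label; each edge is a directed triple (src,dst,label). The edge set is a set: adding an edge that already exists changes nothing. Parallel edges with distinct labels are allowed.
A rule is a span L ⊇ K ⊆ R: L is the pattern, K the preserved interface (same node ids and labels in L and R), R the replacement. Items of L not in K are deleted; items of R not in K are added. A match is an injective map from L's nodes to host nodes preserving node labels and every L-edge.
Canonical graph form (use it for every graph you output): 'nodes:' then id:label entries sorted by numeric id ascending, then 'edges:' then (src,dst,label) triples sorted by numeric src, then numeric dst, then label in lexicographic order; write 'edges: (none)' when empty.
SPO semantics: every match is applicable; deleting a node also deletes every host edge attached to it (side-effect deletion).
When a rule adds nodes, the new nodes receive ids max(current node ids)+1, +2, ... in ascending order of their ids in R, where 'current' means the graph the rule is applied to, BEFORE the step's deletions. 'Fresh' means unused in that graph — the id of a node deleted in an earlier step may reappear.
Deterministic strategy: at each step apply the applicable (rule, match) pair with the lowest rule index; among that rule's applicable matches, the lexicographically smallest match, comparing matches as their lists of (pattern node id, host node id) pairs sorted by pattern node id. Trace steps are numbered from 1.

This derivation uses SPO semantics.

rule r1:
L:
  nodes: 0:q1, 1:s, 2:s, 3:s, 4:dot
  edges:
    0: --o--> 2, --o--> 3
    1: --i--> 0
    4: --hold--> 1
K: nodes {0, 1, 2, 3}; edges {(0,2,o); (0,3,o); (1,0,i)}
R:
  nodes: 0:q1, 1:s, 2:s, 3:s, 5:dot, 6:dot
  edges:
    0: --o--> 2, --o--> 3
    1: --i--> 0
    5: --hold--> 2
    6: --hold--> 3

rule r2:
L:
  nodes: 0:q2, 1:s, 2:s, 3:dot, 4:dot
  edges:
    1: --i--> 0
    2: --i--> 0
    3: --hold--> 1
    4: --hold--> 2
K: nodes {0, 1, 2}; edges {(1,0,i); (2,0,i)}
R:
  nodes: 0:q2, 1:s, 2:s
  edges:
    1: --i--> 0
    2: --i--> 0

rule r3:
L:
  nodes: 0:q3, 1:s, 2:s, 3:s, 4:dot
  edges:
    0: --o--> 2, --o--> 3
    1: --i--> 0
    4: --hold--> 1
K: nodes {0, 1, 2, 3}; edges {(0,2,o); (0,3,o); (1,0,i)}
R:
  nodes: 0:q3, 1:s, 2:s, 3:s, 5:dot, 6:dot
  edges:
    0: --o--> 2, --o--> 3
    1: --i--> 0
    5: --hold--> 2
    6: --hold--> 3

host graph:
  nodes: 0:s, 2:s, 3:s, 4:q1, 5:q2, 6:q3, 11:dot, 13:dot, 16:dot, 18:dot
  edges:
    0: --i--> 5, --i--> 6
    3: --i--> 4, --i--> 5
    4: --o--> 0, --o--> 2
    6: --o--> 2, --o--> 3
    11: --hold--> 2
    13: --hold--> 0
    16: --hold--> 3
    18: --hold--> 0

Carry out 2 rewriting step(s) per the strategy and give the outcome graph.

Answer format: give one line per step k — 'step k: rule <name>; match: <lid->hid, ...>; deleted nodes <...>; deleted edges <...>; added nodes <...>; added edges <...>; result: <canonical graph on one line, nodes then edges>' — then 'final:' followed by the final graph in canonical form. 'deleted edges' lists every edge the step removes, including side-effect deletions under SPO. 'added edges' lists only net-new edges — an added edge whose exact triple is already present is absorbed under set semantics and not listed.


step 1: rule r1; match: 0->4, 1->3, 2->0, 3->2, 4->16; deleted nodes 16; deleted edges (16,3,hold); added nodes 19, 20; added edges (19,0,hold); (20,2,hold); result: nodes: 0:s, 2:s, 3:s, 4:q1, 5:q2, 6:q3, 11:dot, 13:dot, 18:dot, 19:dot, 20:dot edges: (0,5,i); (0,6,i); (3,4,i); (3,5,i); (4,0,o); (4,2,o); (6,2,o); (6,3,o); (11,2,hold); (13,0,hold); (18,0,hold); (19,0,hold); (20,2,hold)
step 2: rule r3; match: 0->6, 1->0, 2->2, 3->3, 4->13; deleted nodes 13; deleted edges (13,0,hold); added nodes 21, 22; added edges (21,2,hold); (22,3,hold); result: nodes: 0:s, 2:s, 3:s, 4:q1, 5:q2, 6:q3, 11:dot, 18:dot, 19:dot, 20:dot, 21:dot, 22:dot edges: (0,5,i); (0,6,i); (3,4,i); (3,5,i); (4,0,o); (4,2,o); (6,2,o); (6,3,o); (11,2,hold); (18,0,hold); (19,0,hold); (20,2,hold); (21,2,hold); (22,3,hold)
final:
nodes: 0:s, 2:s, 3:s, 4:q1, 5:q2, 6:q3, 11:dot, 18:dot, 19:dot, 20:dot, 21:dot, 22:dot
edges: (0,5,i); (0,6,i); (3,4,i); (3,5,i); (4,0,o); (4,2,o); (6,2,o); (6,3,o); (11,2,hold); (18,0,hold); (19,0,hold); (20,2,hold); (21,2,hold); (22,3,hold)


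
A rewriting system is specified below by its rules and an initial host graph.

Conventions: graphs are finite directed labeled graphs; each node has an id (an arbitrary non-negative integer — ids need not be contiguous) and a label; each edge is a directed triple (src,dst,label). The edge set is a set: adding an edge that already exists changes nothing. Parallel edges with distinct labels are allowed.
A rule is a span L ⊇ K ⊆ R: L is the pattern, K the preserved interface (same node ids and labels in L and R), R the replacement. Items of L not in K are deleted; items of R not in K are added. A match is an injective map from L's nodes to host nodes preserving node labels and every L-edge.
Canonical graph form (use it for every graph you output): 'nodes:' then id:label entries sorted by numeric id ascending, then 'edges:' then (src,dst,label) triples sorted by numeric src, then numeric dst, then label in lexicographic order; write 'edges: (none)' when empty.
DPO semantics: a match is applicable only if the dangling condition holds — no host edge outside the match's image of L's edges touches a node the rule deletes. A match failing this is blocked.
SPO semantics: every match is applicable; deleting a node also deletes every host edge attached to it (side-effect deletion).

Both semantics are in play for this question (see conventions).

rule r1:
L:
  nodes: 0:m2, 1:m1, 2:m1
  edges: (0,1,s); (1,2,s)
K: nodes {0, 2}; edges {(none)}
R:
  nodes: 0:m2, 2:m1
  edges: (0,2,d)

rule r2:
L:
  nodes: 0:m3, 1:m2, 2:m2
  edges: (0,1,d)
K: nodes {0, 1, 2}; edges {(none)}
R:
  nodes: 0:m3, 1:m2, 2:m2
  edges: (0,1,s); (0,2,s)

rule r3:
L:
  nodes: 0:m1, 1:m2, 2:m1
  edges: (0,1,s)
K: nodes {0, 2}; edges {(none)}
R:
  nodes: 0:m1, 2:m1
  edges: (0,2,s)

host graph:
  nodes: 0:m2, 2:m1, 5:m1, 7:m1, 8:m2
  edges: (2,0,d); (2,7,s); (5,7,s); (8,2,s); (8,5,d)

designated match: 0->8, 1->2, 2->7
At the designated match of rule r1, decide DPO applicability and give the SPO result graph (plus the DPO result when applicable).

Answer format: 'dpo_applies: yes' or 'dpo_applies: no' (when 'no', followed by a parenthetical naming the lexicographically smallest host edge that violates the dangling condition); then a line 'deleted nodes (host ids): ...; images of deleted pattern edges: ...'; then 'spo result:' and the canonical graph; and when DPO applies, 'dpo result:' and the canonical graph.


dpo_applies: no
(the rule deletes node 2, which keeps host edge (2,0,d) outside the match image — the dangling condition fails, DPO blocks; SPO proceeds and side-deletes such edges)
deleted nodes (host ids): 2; images of deleted pattern edges: (2,7,s); (8,2,s)
spo result:
nodes: 0:m2, 5:m1, 7:m1, 8:m2
edges: (5,7,s); (8,5,d); (8,7,d)


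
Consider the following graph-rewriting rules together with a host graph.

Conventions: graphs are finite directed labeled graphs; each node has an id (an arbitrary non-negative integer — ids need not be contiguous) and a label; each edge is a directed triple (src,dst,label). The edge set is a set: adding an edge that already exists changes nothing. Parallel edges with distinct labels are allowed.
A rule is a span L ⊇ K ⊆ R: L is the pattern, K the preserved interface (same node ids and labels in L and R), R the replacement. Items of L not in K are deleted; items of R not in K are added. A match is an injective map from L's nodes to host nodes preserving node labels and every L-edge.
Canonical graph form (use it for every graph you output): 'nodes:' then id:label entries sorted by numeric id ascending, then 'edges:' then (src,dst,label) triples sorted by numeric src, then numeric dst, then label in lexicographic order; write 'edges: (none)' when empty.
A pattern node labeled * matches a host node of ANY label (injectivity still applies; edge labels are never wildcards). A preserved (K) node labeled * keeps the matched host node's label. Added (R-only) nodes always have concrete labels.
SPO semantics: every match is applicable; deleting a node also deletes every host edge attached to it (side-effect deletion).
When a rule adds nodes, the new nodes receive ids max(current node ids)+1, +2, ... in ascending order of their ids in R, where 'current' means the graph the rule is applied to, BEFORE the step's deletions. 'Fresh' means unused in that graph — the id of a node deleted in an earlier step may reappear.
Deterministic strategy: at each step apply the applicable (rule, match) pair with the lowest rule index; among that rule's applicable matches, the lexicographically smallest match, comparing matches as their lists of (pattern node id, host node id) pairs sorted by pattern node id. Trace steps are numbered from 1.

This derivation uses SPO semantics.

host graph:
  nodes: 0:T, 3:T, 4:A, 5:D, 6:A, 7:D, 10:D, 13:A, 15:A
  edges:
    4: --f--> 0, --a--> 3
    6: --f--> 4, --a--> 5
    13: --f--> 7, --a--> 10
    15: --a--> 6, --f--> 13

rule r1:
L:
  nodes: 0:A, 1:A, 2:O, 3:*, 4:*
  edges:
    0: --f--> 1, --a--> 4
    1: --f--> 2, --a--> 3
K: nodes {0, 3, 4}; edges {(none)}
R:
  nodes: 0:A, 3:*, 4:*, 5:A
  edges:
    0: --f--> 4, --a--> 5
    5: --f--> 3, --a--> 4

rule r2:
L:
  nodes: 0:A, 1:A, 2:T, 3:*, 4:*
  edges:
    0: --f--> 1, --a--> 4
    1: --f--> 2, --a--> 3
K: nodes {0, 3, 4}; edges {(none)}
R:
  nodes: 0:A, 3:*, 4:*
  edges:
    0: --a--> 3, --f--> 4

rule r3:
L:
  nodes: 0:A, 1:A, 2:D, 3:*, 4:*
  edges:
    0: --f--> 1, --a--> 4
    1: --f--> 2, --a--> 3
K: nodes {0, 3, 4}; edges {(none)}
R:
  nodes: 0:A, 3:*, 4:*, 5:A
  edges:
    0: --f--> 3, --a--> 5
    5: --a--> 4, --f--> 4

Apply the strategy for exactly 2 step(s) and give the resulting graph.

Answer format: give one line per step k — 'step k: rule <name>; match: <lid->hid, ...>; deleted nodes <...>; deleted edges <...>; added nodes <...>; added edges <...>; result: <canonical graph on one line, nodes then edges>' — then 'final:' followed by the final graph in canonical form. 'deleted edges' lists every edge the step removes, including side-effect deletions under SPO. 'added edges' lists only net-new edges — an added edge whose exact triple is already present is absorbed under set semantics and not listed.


step 1: rule r2; match: 0->6, 1->4, 2->0, 3->3, 4->5; deleted nodes 0, 4; deleted edges (4,0,f); (4,3,a); (6,4,f); (6,5,a); added nodes (none); added edges (6,3,a); (6,5,f); result: nodes: 3:T, 5:D, 6:A, 7:D, 10:D, 13:A, 15:A edges: (6,3,a); (6,5,f); (13,7,f); (13,10,a); (15,6,a); (15,13,f)
step 2: rule r3; match: 0->15, 1->13, 2->7, 3->10, 4->6; deleted nodes 7, 13; deleted edges (13,7,f); (13,10,a); (15,6,a); (15,13,f); added nodes 16; added edges (15,10,f); (15,16,a); (16,6,a); (16,6,f); result: nodes: 3:T, 5:D, 6:A, 10:D, 15:A, 16:A edges: (6,3,a); (6,5,f); (15,10,f); (15,16,a); (16,6,a); (16,6,f)
final:
nodes: 3:T, 5:D, 6:A, 10:D, 15:A, 16:A
edges: (6,3,a); (6,5,f); (15,10,f); (15,16,a); (16,6,a); (16,6,f)
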